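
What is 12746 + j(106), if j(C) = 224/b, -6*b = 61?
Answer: 776162/61 ≈ 12724.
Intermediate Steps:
b = -61/6 (b = -⅙*61 = -61/6 ≈ -10.167)
j(C) = -1344/61 (j(C) = 224/(-61/6) = 224*(-6/61) = -1344/61)
12746 + j(106) = 12746 - 1344/61 = 776162/61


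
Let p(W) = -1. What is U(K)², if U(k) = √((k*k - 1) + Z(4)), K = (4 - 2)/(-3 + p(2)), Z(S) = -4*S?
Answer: -67/4 ≈ -16.750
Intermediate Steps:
K = -½ (K = (4 - 2)/(-3 - 1) = 2/(-4) = 2*(-¼) = -½ ≈ -0.50000)
U(k) = √(-17 + k²) (U(k) = √((k*k - 1) - 4*4) = √((k² - 1) - 16) = √((-1 + k²) - 16) = √(-17 + k²))
U(K)² = (√(-17 + (-½)²))² = (√(-17 + ¼))² = (√(-67/4))² = (I*√67/2)² = -67/4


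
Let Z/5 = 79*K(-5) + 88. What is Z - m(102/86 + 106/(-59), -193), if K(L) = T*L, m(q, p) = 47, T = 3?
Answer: -5532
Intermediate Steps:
K(L) = 3*L
Z = -5485 (Z = 5*(79*(3*(-5)) + 88) = 5*(79*(-15) + 88) = 5*(-1185 + 88) = 5*(-1097) = -5485)
Z - m(102/86 + 106/(-59), -193) = -5485 - 1*47 = -5485 - 47 = -5532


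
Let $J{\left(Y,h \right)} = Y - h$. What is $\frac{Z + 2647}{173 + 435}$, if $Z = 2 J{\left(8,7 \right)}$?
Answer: $\frac{2649}{608} \approx 4.3569$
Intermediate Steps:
$Z = 2$ ($Z = 2 \left(8 - 7\right) = 2 \cdot 1 = 2$)
$\frac{Z + 2647}{173 + 435} = \frac{2 + 2647}{173 + 435} = \frac{2649}{608}$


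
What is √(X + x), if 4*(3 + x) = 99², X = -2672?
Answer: I*√899/2 ≈ 14.992*I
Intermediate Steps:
x = 9789/4 (x = -3 + (¼)*99² = -3 + (¼)*9801 = -3 + 9801/4 = 9789/4 ≈ 2447.3)
√(X + x) = √(-2672 + 9789/4) = √(-899/4) = I*√899/2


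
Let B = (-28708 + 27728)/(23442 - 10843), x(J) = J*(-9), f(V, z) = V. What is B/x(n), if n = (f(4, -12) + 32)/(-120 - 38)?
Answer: -38710/1020519 ≈ -0.037932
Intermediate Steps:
n = -18/79 (n = (4 + 32)/(-120 - 38) = 36/(-158) = 36*(-1/158) = -18/79 ≈ -0.22785)
x(J) = -9*J
B = -980/12599 ≈ -0.077784
B/x(n) = -980/(12599*((-9*(-18/79)))) = -980/(12599*162/79) = -980/12599*79/162 = -38710/1020519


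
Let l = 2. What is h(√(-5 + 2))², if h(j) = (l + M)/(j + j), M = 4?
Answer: -3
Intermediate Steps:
h(j) = 3/j (h(j) = (2 + 4)/(j + j) = 6/((2*j)) = 6*(1/(2*j)) = 3/j)
h(√(-5 + 2))² = (3/(√(-5 + 2)))² = (3/(√(-3)))² = (3/((I*√3)))² = (3*(-I*√3/3))² = (-I*√3)² = -3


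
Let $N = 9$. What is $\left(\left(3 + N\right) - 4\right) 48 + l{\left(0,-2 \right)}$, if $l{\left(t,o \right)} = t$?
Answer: $384$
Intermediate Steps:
$\left(\left(3 + N\right) - 4\right) 48 + l{\left(0,-2 \right)} = \left(\left(3 + 9\right) - 4\right) 48 + 0 = \left(12 - 4\right) 48 + 0 = 8 \cdot 48 + 0 = 384 + 0 = 384$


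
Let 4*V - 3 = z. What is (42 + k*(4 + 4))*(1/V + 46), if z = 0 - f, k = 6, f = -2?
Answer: 4212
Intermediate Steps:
z = 2 (z = 0 - 1*(-2) = 0 + 2 = 2)
V = 5/4 (V = ¾ + (¼)*2 = ¾ + ½ = 5/4 ≈ 1.2500)
(42 + k*(4 + 4))*(1/V + 46) = (42 + 6*(4 + 4))*(1/(5/4) + 46) = (42 + 6*8)*(⅘ + 46) = (42 + 48)*(234/5) = 90*(234/5) = 4212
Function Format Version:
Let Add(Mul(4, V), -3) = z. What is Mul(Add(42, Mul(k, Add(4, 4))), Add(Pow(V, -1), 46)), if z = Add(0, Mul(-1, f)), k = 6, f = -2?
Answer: 4212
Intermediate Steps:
z = 2 (z = Add(0, Mul(-1, -2)) = Add(0, 2) = 2)
V = Rational(5, 4) (V = Add(Rational(3, 4), Mul(Rational(1, 4), 2)) = Add(Rational(3, 4), Rational(1, 2)) = Rational(5, 4) ≈ 1.2500)
Mul(Add(42, Mul(k, Add(4, 4))), Add(Pow(V, -1), 46)) = Mul(Add(42, Mul(6, Add(4, 4))), Add(Pow(Rational(5, 4), -1), 46)) = Mul(Add(42, Mul(6, 8)), Add(Rational(4, 5), 46)) = Mul(Add(42, 48), Rational(234, 5)) = Mul(90, Rational(234, 5)) = 4212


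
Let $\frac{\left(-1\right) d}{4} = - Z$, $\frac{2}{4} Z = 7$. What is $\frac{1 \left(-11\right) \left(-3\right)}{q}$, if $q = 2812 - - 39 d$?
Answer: $\frac{33}{4996} \approx 0.0066053$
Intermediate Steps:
$Z = 14$ ($Z = 2 \cdot 7 = 14$)
$d = 56$ ($d = - 4 \left(\left(-1\right) 14\right) = \left(-4\right) \left(-14\right) = 56$)
$q = 4996$ ($q = 2812 - \left(-39\right) 56 = 2812 - -2184 = 2812 + 2184 = 4996$)
$\frac{1 \left(-11\right) \left(-3\right)}{q} = \frac{1 \left(-11\right) \left(-3\right)}{4996} = \left(-11\right) \left(-3\right) \frac{1}{4996} = 33 \cdot \frac{1}{4996} = \frac{33}{4996}$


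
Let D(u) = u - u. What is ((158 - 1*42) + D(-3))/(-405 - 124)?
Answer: -116/529 ≈ -0.21928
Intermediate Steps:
D(u) = 0
((158 - 1*42) + D(-3))/(-405 - 124) = ((158 - 1*42) + 0)/(-405 - 124) = ((158 - 42) + 0)/(-529) = (116 + 0)*(-1/529) = 116*(-1/529) = -116/529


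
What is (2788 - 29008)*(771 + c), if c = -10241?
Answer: 248303400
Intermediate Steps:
(2788 - 29008)*(771 + c) = (2788 - 29008)*(771 - 10241) = -26220*(-9470) = 248303400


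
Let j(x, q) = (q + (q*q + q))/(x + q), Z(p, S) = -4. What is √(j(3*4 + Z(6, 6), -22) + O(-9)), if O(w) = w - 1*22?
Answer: I*√3059/7 ≈ 7.9012*I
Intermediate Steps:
O(w) = -22 + w (O(w) = w - 22 = -22 + w)
j(x, q) = (q² + 2*q)/(q + x) (j(x, q) = (q + (q² + q))/(q + x) = (q + (q + q²))/(q + x) = (q² + 2*q)/(q + x))
√(j(3*4 + Z(6, 6), -22) + O(-9)) = √(-22*(2 - 22)/(-22 + (3*4 - 4)) + (-22 - 9)) = √(-22*(-20)/(-22 + (12 - 4)) - 31) = √(-22*(-20)/(-22 + 8) - 31) = √(-22*(-20)/(-14) - 31) = √(-22*(-1/14)*(-20) - 31) = √(-220/7 - 31) = √(-437/7) = I*√3059/7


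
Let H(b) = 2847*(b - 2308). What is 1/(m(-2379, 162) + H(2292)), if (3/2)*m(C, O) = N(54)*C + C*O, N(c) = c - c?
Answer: -1/302484 ≈ -3.3060e-6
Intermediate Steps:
N(c) = 0
m(C, O) = 2*C*O/3 (m(C, O) = 2*(0*C + C*O)/3 = 2*(0 + C*O)/3 = 2*(C*O)/3 = 2*C*O/3)
H(b) = -6570876 + 2847*b (H(b) = 2847*(-2308 + b) = -6570876 + 2847*b)
1/(m(-2379, 162) + H(2292)) = 1/((2/3)*(-2379)*162 + (-6570876 + 2847*2292)) = 1/(-256932 + (-6570876 + 6525324)) = 1/(-256932 - 45552) = 1/(-302484) = -1/302484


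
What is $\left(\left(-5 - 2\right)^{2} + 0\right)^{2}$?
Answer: $2401$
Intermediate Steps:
$\left(\left(-5 - 2\right)^{2} + 0\right)^{2} = \left(\left(-7\right)^{2} + 0\right)^{2} = \left(49 + 0\right)^{2} = 49^{2} = 2401$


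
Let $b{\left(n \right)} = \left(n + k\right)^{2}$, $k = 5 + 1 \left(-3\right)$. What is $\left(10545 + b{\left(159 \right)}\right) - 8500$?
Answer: $27966$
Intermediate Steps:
$k = 2$ ($k = 5 - 3 = 2$)
$b{\left(n \right)} = \left(2 + n\right)^{2}$ ($b{\left(n \right)} = \left(n + 2\right)^{2} = \left(2 + n\right)^{2}$)
$\left(10545 + b{\left(159 \right)}\right) - 8500 = \left(10545 + \left(2 + 159\right)^{2}\right) - 8500 = \left(10545 + 161^{2}\right) - 8500 = \left(10545 + 25921\right) - 8500 = 36466 - 8500 = 27966$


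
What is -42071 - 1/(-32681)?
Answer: -1374922350/32681 ≈ -42071.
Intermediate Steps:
-42071 - 1/(-32681) = -42071 - 1*(-1/32681) = -42071 + 1/32681 = -1374922350/32681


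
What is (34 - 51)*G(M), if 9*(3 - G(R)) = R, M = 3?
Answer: -136/3 ≈ -45.333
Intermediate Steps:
G(R) = 3 - R/9
(34 - 51)*G(M) = (34 - 51)*(3 - ⅑*3) = -17*(3 - ⅓) = -17*8/3 = -136/3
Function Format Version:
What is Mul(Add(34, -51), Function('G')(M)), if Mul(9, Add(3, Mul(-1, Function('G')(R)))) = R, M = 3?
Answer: Rational(-136, 3) ≈ -45.333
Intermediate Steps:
Function('G')(R) = Add(3, Mul(Rational(-1, 9), R))
Mul(Add(34, -51), Function('G')(M)) = Mul(Add(34, -51), Add(3, Mul(Rational(-1, 9), 3))) = Mul(-17, Add(3, Rational(-1, 3))) = Mul(-17, Rational(8, 3)) = Rational(-136, 3)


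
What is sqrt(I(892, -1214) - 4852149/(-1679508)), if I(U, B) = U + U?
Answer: sqrt(15556673113657)/93306 ≈ 42.272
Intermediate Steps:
I(U, B) = 2*U
sqrt(I(892, -1214) - 4852149/(-1679508)) = sqrt(2*892 - 4852149/(-1679508)) = sqrt(1784 - 4852149*(-1/1679508)) = sqrt(1784 + 1617383/559836) = sqrt(1000364807/559836) = sqrt(15556673113657)/93306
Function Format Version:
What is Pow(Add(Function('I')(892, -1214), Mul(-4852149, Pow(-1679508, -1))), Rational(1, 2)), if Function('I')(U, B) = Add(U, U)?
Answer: Mul(Rational(1, 93306), Pow(15556673113657, Rational(1, 2))) ≈ 42.272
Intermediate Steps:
Function('I')(U, B) = Mul(2, U)
Pow(Add(Function('I')(892, -1214), Mul(-4852149, Pow(-1679508, -1))), Rational(1, 2)) = Pow(Add(Mul(2, 892), Mul(-4852149, Pow(-1679508, -1))), Rational(1, 2)) = Pow(Add(1784, Mul(-4852149, Rational(-1, 1679508))), Rational(1, 2)) = Pow(Add(1784, Rational(1617383, 559836)), Rational(1, 2)) = Pow(Rational(1000364807, 559836), Rational(1, 2)) = Mul(Rational(1, 93306), Pow(15556673113657, Rational(1, 2)))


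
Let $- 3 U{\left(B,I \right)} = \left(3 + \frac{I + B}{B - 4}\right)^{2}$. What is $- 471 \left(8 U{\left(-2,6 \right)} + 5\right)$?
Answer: $\frac{40349}{9} \approx 4483.2$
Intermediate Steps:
$U{\left(B,I \right)} = - \frac{\left(3 + \frac{B + I}{-4 + B}\right)^{2}}{3}$ ($U{\left(B,I \right)} = - \frac{\left(3 + \frac{I + B}{B - 4}\right)^{2}}{3} = - \frac{\left(3 + \frac{B + I}{-4 + B}\right)^{2}}{3}$)
$- 471 \left(8 U{\left(-2,6 \right)} + 5\right) = - 471 \left(8 \left(- \frac{\left(-12 + 6 + 4 \left(-2\right)\right)^{2}}{3 \left(-4 - 2\right)^{2}}\right) + 5\right) = - 471 \left(8 \left(- \frac{\left(-12 + 6 - 8\right)^{2}}{3 \cdot 36}\right) + 5\right) = - 471 \left(8 \left(\left(- \frac{1}{3}\right) \frac{1}{36} \left(-14\right)^{2}\right) + 5\right) = - 471 \left(8 \left(\left(- \frac{1}{3}\right) \frac{1}{36} \cdot 196\right) + 5\right) = - 471 \left(8 \left(- \frac{49}{27}\right) + 5\right) = - 471 \left(- \frac{392}{27} + 5\right) = \left(-471\right) \left(- \frac{257}{27}\right) = \frac{40349}{9}$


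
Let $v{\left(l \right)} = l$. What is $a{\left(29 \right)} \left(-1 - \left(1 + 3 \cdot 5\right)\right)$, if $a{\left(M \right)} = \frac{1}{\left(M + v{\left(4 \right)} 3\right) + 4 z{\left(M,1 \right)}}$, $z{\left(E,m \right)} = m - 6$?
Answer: $- \frac{17}{21} \approx -0.80952$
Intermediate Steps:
$z{\left(E,m \right)} = -6 + m$ ($z{\left(E,m \right)} = m - 6 = -6 + m$)
$a{\left(M \right)} = \frac{1}{-8 + M}$ ($a{\left(M \right)} = \frac{1}{\left(M + 4 \cdot 3\right) + 4 \left(-6 + 1\right)} = \frac{1}{\left(M + 12\right) + 4 \left(-5\right)} = \frac{1}{\left(12 + M\right) - 20} = \frac{1}{-8 + M}$)
$a{\left(29 \right)} \left(-1 - \left(1 + 3 \cdot 5\right)\right) = \frac{-1 - \left(1 + 3 \cdot 5\right)}{-8 + 29} = \frac{-1 - \left(1 + 15\right)}{21} = \frac{-1 - 16}{21} = \frac{1}{21} \left(-17\right) = - \frac{17}{21}$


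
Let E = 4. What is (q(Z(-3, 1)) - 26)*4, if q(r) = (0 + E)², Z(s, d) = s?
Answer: -40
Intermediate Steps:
q(r) = 16 (q(r) = (0 + 4)² = 4² = 16)
(q(Z(-3, 1)) - 26)*4 = (16 - 26)*4 = -10*4 = -40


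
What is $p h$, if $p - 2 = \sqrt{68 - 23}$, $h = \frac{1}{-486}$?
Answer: $- \frac{1}{243} - \frac{\sqrt{5}}{162} \approx -0.017918$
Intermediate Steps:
$h = - \frac{1}{486} \approx -0.0020576$
$p = 2 + 3 \sqrt{5}$ ($p = 2 + \sqrt{68 - 23} = 2 + \sqrt{45} = 2 + 3 \sqrt{5} \approx 8.7082$)
$p h = \left(2 + 3 \sqrt{5}\right) \left(- \frac{1}{486}\right) = - \frac{1}{243} - \frac{\sqrt{5}}{162}$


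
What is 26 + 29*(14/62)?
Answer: 1009/31 ≈ 32.548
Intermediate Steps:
26 + 29*(14/62) = 26 + 29*(14*(1/62)) = 26 + 29*(7/31) = 26 + 203/31 = 1009/31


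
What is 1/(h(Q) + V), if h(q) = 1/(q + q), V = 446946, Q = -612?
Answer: 1224/547061903 ≈ 2.2374e-6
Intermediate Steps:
h(q) = 1/(2*q)
1/(h(Q) + V) = 1/((1/2)/(-612) + 446946) = 1/((1/2)*(-1/612) + 446946) = 1/(-1/1224 + 446946) = 1/(547061903/1224) = 1224/547061903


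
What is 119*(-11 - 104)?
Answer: -13685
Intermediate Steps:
119*(-11 - 104) = 119*(-115) = -13685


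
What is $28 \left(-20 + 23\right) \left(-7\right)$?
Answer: $-588$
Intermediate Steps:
$28 \left(-20 + 23\right) \left(-7\right) = 28 \cdot 3 \left(-7\right) = 84 \left(-7\right) = -588$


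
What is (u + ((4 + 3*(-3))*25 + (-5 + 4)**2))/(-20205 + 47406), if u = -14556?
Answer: -14680/27201 ≈ -0.53969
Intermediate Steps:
(u + ((4 + 3*(-3))*25 + (-5 + 4)**2))/(-20205 + 47406) = (-14556 + ((4 + 3*(-3))*25 + (-5 + 4)**2))/(-20205 + 47406) = (-14556 + ((4 - 9)*25 + (-1)**2))/27201 = (-14556 + (-5*25 + 1))*(1/27201) = (-14556 + (-125 + 1))*(1/27201) = (-14556 - 124)*(1/27201) = -14680*1/27201 = -14680/27201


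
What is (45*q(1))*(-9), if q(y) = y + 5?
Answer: -2430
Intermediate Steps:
q(y) = 5 + y
(45*q(1))*(-9) = (45*(5 + 1))*(-9) = (45*6)*(-9) = 270*(-9) = -2430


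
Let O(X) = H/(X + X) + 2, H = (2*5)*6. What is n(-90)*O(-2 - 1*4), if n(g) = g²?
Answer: -24300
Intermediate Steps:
H = 60 (H = 10*6 = 60)
O(X) = 2 + 30/X (O(X) = 60/(X + X) + 2 = 60/((2*X)) + 2 = 60*(1/(2*X)) + 2 = 30/X + 2 = 2 + 30/X)
n(-90)*O(-2 - 1*4) = (-90)²*(2 + 30/(-2 - 1*4)) = 8100*(2 + 30/(-2 - 4)) = 8100*(2 + 30/(-6)) = 8100*(2 + 30*(-⅙)) = 8100*(2 - 5) = 8100*(-3) = -24300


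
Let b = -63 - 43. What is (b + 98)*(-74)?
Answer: 592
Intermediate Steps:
b = -106
(b + 98)*(-74) = (-106 + 98)*(-74) = -8*(-74) = 592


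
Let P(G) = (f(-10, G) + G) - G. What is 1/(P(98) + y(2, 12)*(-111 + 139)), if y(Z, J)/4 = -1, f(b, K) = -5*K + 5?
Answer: -1/597 ≈ -0.0016750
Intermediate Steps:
f(b, K) = 5 - 5*K
y(Z, J) = -4 (y(Z, J) = 4*(-1) = -4)
P(G) = 5 - 5*G (P(G) = ((5 - 5*G) + G) - G = (5 - 4*G) - G = 5 - 5*G)
1/(P(98) + y(2, 12)*(-111 + 139)) = 1/((5 - 5*98) - 4*(-111 + 139)) = 1/((5 - 490) - 4*28) = 1/(-485 - 112) = 1/(-597) = -1/597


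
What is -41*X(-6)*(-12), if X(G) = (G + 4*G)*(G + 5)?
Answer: 14760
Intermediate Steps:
X(G) = 5*G*(5 + G) (X(G) = (5*G)*(5 + G) = 5*G*(5 + G))
-41*X(-6)*(-12) = -205*(-6)*(5 - 6)*(-12) = -205*(-6)*(-1)*(-12) = -41*30*(-12) = -1230*(-12) = 14760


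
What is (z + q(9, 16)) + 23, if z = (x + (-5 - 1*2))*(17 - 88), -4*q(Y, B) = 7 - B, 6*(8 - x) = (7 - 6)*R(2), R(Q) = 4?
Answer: 19/12 ≈ 1.5833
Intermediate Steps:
x = 22/3 (x = 8 - (7 - 6)*4/6 = 8 - 4/6 = 8 - ⅙*4 = 8 - ⅔ = 22/3 ≈ 7.3333)
q(Y, B) = -7/4 + B/4 (q(Y, B) = -(7 - B)/4 = -7/4 + B/4)
z = -71/3 (z = (22/3 + (-5 - 1*2))*(17 - 88) = (22/3 + (-5 - 2))*(-71) = (22/3 - 7)*(-71) = (⅓)*(-71) = -71/3 ≈ -23.667)
(z + q(9, 16)) + 23 = (-71/3 + (-7/4 + (¼)*16)) + 23 = (-71/3 + (-7/4 + 4)) + 23 = (-71/3 + 9/4) + 23 = -257/12 + 23 = 19/12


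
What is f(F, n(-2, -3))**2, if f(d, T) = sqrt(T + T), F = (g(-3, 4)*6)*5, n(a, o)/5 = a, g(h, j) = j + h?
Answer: -20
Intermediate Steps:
g(h, j) = h + j
n(a, o) = 5*a
F = 30 (F = ((-3 + 4)*6)*5 = (1*6)*5 = 6*5 = 30)
f(d, T) = sqrt(2)*sqrt(T) (f(d, T) = sqrt(2*T) = sqrt(2)*sqrt(T))
f(F, n(-2, -3))**2 = (sqrt(2)*sqrt(5*(-2)))**2 = (sqrt(2)*sqrt(-10))**2 = (sqrt(2)*(I*sqrt(10)))**2 = (2*I*sqrt(5))**2 = -20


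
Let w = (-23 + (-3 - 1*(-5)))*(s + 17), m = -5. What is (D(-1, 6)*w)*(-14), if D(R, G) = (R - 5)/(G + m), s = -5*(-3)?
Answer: -56448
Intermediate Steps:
s = 15
w = -672 (w = (-23 + (-3 - 1*(-5)))*(15 + 17) = (-23 + (-3 + 5))*32 = (-23 + 2)*32 = -21*32 = -672)
D(R, G) = (-5 + R)/(-5 + G) (D(R, G) = (R - 5)/(G - 5) = (-5 + R)/(-5 + G))
(D(-1, 6)*w)*(-14) = (((-5 - 1)/(-5 + 6))*(-672))*(-14) = ((-6/1)*(-672))*(-14) = ((1*(-6))*(-672))*(-14) = -6*(-672)*(-14) = 4032*(-14) = -56448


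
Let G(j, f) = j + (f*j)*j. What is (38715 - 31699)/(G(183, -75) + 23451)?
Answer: -7016/2488041 ≈ -0.0028199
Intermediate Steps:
G(j, f) = j + f*j²
(38715 - 31699)/(G(183, -75) + 23451) = (38715 - 31699)/(183*(1 - 75*183) + 23451) = 7016/(183*(1 - 13725) + 23451) = 7016/(183*(-13724) + 23451) = 7016/(-2511492 + 23451) = 7016/(-2488041) = 7016*(-1/2488041) = -7016/2488041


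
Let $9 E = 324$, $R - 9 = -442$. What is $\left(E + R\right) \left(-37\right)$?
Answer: $14689$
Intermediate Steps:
$R = -433$ ($R = 9 - 442 = -433$)
$E = 36$ ($E = \frac{1}{9} \cdot 324 = 36$)
$\left(E + R\right) \left(-37\right) = \left(36 - 433\right) \left(-37\right) = \left(-397\right) \left(-37\right) = 14689$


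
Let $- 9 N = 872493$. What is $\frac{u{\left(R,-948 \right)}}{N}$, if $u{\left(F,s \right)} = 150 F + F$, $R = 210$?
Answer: $- \frac{95130}{290831} \approx -0.3271$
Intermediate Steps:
$N = - \frac{290831}{3}$ ($N = \left(- \frac{1}{9}\right) 872493 = - \frac{290831}{3} \approx -96944.0$)
$u{\left(F,s \right)} = 151 F$
$\frac{u{\left(R,-948 \right)}}{N} = \frac{151 \cdot 210}{- \frac{290831}{3}} = 31710 \left(- \frac{3}{290831}\right) = - \frac{95130}{290831}$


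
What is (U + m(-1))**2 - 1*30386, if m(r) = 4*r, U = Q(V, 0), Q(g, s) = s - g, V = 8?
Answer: -30242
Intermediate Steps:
U = -8 (U = 0 - 1*8 = 0 - 8 = -8)
(U + m(-1))**2 - 1*30386 = (-8 + 4*(-1))**2 - 1*30386 = (-8 - 4)**2 - 30386 = (-12)**2 - 30386 = 144 - 30386 = -30242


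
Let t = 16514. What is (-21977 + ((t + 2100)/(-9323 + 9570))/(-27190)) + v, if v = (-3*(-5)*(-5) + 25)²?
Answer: -65403093612/3357965 ≈ -19477.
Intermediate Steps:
v = 2500 (v = (15*(-5) + 25)² = (-75 + 25)² = (-50)² = 2500)
(-21977 + ((t + 2100)/(-9323 + 9570))/(-27190)) + v = (-21977 + ((16514 + 2100)/(-9323 + 9570))/(-27190)) + 2500 = (-21977 + (18614/247)*(-1/27190)) + 2500 = (-21977 - 9307/3357965) + 2500 = -73798006112/3357965 + 2500 = -65403093612/3357965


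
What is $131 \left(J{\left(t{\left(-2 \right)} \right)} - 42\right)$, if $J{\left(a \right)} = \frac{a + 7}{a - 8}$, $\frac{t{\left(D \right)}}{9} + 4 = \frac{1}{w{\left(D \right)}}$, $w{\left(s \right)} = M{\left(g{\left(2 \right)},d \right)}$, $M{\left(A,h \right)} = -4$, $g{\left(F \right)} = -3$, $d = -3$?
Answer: $- \frac{200299}{37} \approx -5413.5$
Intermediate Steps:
$w{\left(s \right)} = -4$
$t{\left(D \right)} = - \frac{153}{4}$ ($t{\left(D \right)} = -36 + \frac{9}{-4} = -36 + 9 \left(- \frac{1}{4}\right) = -36 - \frac{9}{4} = - \frac{153}{4}$)
$J{\left(a \right)} = \frac{7 + a}{-8 + a}$
$131 \left(J{\left(t{\left(-2 \right)} \right)} - 42\right) = 131 \left(\frac{7 - \frac{153}{4}}{-8 - \frac{153}{4}} - 42\right) = 131 \left(\frac{1}{- \frac{185}{4}} \left(- \frac{125}{4}\right) - 42\right) = 131 \left(\left(- \frac{4}{185}\right) \left(- \frac{125}{4}\right) - 42\right) = 131 \left(\frac{25}{37} - 42\right) = 131 \left(- \frac{1529}{37}\right) = - \frac{200299}{37}$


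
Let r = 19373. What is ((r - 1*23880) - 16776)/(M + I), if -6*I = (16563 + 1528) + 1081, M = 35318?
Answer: -63849/96368 ≈ -0.66255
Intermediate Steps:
I = -9586/3 (I = -((16563 + 1528) + 1081)/6 = -(18091 + 1081)/6 = -1/6*19172 = -9586/3 ≈ -3195.3)
((r - 1*23880) - 16776)/(M + I) = ((19373 - 1*23880) - 16776)/(35318 - 9586/3) = ((19373 - 23880) - 16776)/(96368/3) = (-4507 - 16776)*(3/96368) = -21283*3/96368 = -63849/96368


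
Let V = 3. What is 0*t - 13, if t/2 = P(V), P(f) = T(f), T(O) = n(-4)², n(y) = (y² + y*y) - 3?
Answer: -13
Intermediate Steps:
n(y) = -3 + 2*y² (n(y) = (y² + y²) - 3 = 2*y² - 3 = -3 + 2*y²)
T(O) = 841 (T(O) = (-3 + 2*(-4)²)² = (-3 + 2*16)² = (-3 + 32)² = 29² = 841)
P(f) = 841
t = 1682 (t = 2*841 = 1682)
0*t - 13 = 0*1682 - 13 = 0 - 13 = -13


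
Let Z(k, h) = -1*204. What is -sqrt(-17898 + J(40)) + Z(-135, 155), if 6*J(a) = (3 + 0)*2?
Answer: -204 - I*sqrt(17897) ≈ -204.0 - 133.78*I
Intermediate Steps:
Z(k, h) = -204
J(a) = 1 (J(a) = ((3 + 0)*2)/6 = (3*2)/6 = (1/6)*6 = 1)
-sqrt(-17898 + J(40)) + Z(-135, 155) = -sqrt(-17898 + 1) - 204 = -sqrt(-17897) - 204 = -I*sqrt(17897) - 204 = -204 - I*sqrt(17897)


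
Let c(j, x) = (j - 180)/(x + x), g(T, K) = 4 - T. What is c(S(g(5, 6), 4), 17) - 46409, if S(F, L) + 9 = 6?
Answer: -1578089/34 ≈ -46414.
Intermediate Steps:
S(F, L) = -3 (S(F, L) = -9 + 6 = -3)
c(j, x) = (-180 + j)/(2*x) (c(j, x) = (-180 + j)/((2*x)) = (-180 + j)*(1/(2*x)) = (-180 + j)/(2*x))
c(S(g(5, 6), 4), 17) - 46409 = (1/2)*(-180 - 3)/17 - 46409 = (1/2)*(1/17)*(-183) - 46409 = -183/34 - 46409 = -1578089/34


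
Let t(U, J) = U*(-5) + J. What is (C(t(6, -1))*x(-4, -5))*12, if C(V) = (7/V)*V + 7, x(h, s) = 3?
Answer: 504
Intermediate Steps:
t(U, J) = J - 5*U (t(U, J) = -5*U + J = J - 5*U)
C(V) = 14 (C(V) = 7 + 7 = 14)
(C(t(6, -1))*x(-4, -5))*12 = (14*3)*12 = 42*12 = 504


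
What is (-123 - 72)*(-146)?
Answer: 28470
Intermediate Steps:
(-123 - 72)*(-146) = -195*(-146) = 28470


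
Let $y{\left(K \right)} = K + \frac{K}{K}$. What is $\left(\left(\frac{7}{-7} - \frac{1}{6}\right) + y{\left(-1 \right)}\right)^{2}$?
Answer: $\frac{49}{36} \approx 1.3611$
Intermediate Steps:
$y{\left(K \right)} = 1 + K$ ($y{\left(K \right)} = K + 1 = 1 + K$)
$\left(\left(\frac{7}{-7} - \frac{1}{6}\right) + y{\left(-1 \right)}\right)^{2} = \left(\left(\frac{7}{-7} - \frac{1}{6}\right) + \left(1 - 1\right)\right)^{2} = \left(\left(7 \left(- \frac{1}{7}\right) - \frac{1}{6}\right) + 0\right)^{2} = \left(\left(-1 - \frac{1}{6}\right) + 0\right)^{2} = \left(- \frac{7}{6} + 0\right)^{2} = \left(- \frac{7}{6}\right)^{2} = \frac{49}{36}$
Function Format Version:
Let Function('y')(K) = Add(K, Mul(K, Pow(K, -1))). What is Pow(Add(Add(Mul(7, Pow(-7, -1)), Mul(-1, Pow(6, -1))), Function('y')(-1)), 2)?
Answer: Rational(49, 36) ≈ 1.3611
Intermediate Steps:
Function('y')(K) = Add(1, K) (Function('y')(K) = Add(K, 1) = Add(1, K))
Pow(Add(Add(Mul(7, Pow(-7, -1)), Mul(-1, Pow(6, -1))), Function('y')(-1)), 2) = Pow(Add(Add(Mul(7, Pow(-7, -1)), Mul(-1, Pow(6, -1))), Add(1, -1)), 2) = Pow(Add(Add(Mul(7, Rational(-1, 7)), Mul(-1, Rational(1, 6))), 0), 2) = Pow(Add(Add(-1, Rational(-1, 6)), 0), 2) = Pow(Add(Rational(-7, 6), 0), 2) = Pow(Rational(-7, 6), 2) = Rational(49, 36)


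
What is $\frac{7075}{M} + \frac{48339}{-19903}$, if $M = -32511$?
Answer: $- \frac{1712362954}{647066433} \approx -2.6463$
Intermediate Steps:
$\frac{7075}{M} + \frac{48339}{-19903} = \frac{7075}{-32511} + \frac{48339}{-19903} = 7075 \left(- \frac{1}{32511}\right) + 48339 \left(- \frac{1}{19903}\right) = - \frac{7075}{32511} - \frac{48339}{19903} = - \frac{1712362954}{647066433}$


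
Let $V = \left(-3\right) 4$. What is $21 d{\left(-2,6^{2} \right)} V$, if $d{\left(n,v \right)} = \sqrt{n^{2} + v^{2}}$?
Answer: $- 2520 \sqrt{13} \approx -9086.0$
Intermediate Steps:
$V = -12$
$21 d{\left(-2,6^{2} \right)} V = 21 \sqrt{\left(-2\right)^{2} + \left(6^{2}\right)^{2}} \left(-12\right) = 21 \sqrt{4 + 36^{2}} \left(-12\right) = 21 \sqrt{4 + 1296} \left(-12\right) = 21 \sqrt{1300} \left(-12\right) = 21 \cdot 10 \sqrt{13} \left(-12\right) = 210 \sqrt{13} \left(-12\right) = - 2520 \sqrt{13}$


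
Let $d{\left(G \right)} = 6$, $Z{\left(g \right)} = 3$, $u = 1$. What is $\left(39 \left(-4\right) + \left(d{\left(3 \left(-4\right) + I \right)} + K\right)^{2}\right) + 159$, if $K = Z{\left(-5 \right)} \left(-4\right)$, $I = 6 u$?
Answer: $39$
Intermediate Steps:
$I = 6$ ($I = 6 \cdot 1 = 6$)
$K = -12$ ($K = 3 \left(-4\right) = -12$)
$\left(39 \left(-4\right) + \left(d{\left(3 \left(-4\right) + I \right)} + K\right)^{2}\right) + 159 = \left(39 \left(-4\right) + \left(6 - 12\right)^{2}\right) + 159 = \left(-156 + \left(-6\right)^{2}\right) + 159 = \left(-156 + 36\right) + 159 = -120 + 159 = 39$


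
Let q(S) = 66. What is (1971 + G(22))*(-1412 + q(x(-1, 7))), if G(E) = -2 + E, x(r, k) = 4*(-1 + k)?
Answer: -2679886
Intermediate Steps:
x(r, k) = -4 + 4*k
(1971 + G(22))*(-1412 + q(x(-1, 7))) = (1971 + (-2 + 22))*(-1412 + 66) = (1971 + 20)*(-1346) = 1991*(-1346) = -2679886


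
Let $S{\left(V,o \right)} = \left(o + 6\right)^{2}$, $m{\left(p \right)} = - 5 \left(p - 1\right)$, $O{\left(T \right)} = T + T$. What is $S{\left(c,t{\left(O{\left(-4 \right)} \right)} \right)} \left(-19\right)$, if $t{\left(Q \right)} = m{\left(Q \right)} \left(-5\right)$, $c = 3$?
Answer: $-911259$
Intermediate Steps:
$O{\left(T \right)} = 2 T$
$m{\left(p \right)} = 5 - 5 p$ ($m{\left(p \right)} = - 5 \left(p - 1\right) = - 5 \left(-1 + p\right) = 5 - 5 p$)
$t{\left(Q \right)} = -25 + 25 Q$ ($t{\left(Q \right)} = \left(5 - 5 Q\right) \left(-5\right) = -25 + 25 Q$)
$S{\left(V,o \right)} = \left(6 + o\right)^{2}$
$S{\left(c,t{\left(O{\left(-4 \right)} \right)} \right)} \left(-19\right) = \left(6 + \left(-25 + 25 \cdot 2 \left(-4\right)\right)\right)^{2} \left(-19\right) = \left(6 + \left(-25 + 25 \left(-8\right)\right)\right)^{2} \left(-19\right) = \left(6 - 225\right)^{2} \left(-19\right) = \left(-219\right)^{2} \left(-19\right) = 47961 \left(-19\right) = -911259$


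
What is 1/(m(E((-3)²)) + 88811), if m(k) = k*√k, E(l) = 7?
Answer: 88811/7887393378 - 7*√7/7887393378 ≈ 1.1258e-5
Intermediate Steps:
m(k) = k^(3/2)
1/(m(E((-3)²)) + 88811) = 1/(7^(3/2) + 88811) = 1/(7*√7 + 88811) = 1/(88811 + 7*√7)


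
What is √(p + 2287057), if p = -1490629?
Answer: 6*√22123 ≈ 892.43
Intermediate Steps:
√(p + 2287057) = √(-1490629 + 2287057) = √796428 = 6*√22123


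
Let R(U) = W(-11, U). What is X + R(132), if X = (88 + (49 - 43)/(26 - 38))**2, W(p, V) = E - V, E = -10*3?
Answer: 29977/4 ≈ 7494.3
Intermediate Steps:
E = -30 (E = -2*15 = -30)
W(p, V) = -30 - V
R(U) = -30 - U
X = 30625/4 (X = (88 + 6/(-12))**2 = (88 + 6*(-1/12))**2 = (88 - 1/2)**2 = (175/2)**2 = 30625/4 ≈ 7656.3)
X + R(132) = 30625/4 + (-30 - 1*132) = 30625/4 + (-30 - 132) = 30625/4 - 162 = 29977/4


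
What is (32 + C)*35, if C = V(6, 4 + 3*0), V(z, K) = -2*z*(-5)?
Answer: 3220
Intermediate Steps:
V(z, K) = 10*z
C = 60 (C = 10*6 = 60)
(32 + C)*35 = (32 + 60)*35 = 92*35 = 3220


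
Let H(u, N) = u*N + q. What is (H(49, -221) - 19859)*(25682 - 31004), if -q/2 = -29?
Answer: 163012860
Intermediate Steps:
q = 58 (q = -2*(-29) = 58)
H(u, N) = 58 + N*u (H(u, N) = u*N + 58 = N*u + 58 = 58 + N*u)
(H(49, -221) - 19859)*(25682 - 31004) = ((58 - 221*49) - 19859)*(25682 - 31004) = ((58 - 10829) - 19859)*(-5322) = (-10771 - 19859)*(-5322) = -30630*(-5322) = 163012860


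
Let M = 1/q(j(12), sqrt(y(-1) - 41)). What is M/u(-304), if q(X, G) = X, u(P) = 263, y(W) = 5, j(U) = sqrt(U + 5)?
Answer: sqrt(17)/4471 ≈ 0.00092219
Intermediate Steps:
j(U) = sqrt(5 + U)
M = sqrt(17)/17 (M = 1/(sqrt(5 + 12)) = 1/(sqrt(17)) = sqrt(17)/17 ≈ 0.24254)
M/u(-304) = (sqrt(17)/17)/263 = (sqrt(17)/17)*(1/263) = sqrt(17)/4471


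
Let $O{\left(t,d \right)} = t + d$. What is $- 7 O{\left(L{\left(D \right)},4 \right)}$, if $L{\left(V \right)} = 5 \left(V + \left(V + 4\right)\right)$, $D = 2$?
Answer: $-308$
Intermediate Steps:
$L{\left(V \right)} = 20 + 10 V$ ($L{\left(V \right)} = 5 \left(V + \left(4 + V\right)\right) = 5 \left(4 + 2 V\right) = 20 + 10 V$)
$O{\left(t,d \right)} = d + t$
$- 7 O{\left(L{\left(D \right)},4 \right)} = - 7 \left(4 + \left(20 + 10 \cdot 2\right)\right) = - 7 \left(4 + \left(20 + 20\right)\right) = - 7 \left(4 + 40\right) = \left(-7\right) 44 = -308$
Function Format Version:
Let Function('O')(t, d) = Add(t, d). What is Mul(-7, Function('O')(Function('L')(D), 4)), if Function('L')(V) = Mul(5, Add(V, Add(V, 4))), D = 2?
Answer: -308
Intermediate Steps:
Function('L')(V) = Add(20, Mul(10, V)) (Function('L')(V) = Mul(5, Add(V, Add(4, V))) = Mul(5, Add(4, Mul(2, V))) = Add(20, Mul(10, V)))
Function('O')(t, d) = Add(d, t)
Mul(-7, Function('O')(Function('L')(D), 4)) = Mul(-7, Add(4, Add(20, Mul(10, 2)))) = Mul(-7, Add(4, Add(20, 20))) = Mul(-7, Add(4, 40)) = Mul(-7, 44) = -308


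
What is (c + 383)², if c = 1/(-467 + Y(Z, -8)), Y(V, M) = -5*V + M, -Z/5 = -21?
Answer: 146688234001/1000000 ≈ 1.4669e+5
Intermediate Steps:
Z = 105 (Z = -5*(-21) = 105)
Y(V, M) = M - 5*V
c = -1/1000 (c = 1/(-467 + (-8 - 5*105)) = 1/(-467 + (-8 - 525)) = 1/(-467 - 533) = 1/(-1000) = -1/1000 ≈ -0.0010000)
(c + 383)² = (-1/1000 + 383)² = (382999/1000)² = 146688234001/1000000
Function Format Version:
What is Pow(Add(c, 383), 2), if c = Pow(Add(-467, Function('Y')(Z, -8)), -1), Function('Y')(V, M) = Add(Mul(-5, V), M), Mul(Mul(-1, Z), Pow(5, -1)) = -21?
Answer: Rational(146688234001, 1000000) ≈ 1.4669e+5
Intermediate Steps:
Z = 105 (Z = Mul(-5, -21) = 105)
Function('Y')(V, M) = Add(M, Mul(-5, V))
c = Rational(-1, 1000) (c = Pow(Add(-467, Add(-8, Mul(-5, 105))), -1) = Pow(Add(-467, Add(-8, -525)), -1) = Pow(Add(-467, -533), -1) = Pow(-1000, -1) = Rational(-1, 1000) ≈ -0.0010000)
Pow(Add(c, 383), 2) = Pow(Add(Rational(-1, 1000), 383), 2) = Pow(Rational(382999, 1000), 2) = Rational(146688234001, 1000000)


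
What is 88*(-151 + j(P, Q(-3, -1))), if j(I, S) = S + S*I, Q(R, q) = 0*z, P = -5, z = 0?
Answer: -13288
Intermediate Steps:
Q(R, q) = 0 (Q(R, q) = 0*0 = 0)
j(I, S) = S + I*S
88*(-151 + j(P, Q(-3, -1))) = 88*(-151 + 0*(1 - 5)) = 88*(-151 + 0*(-4)) = 88*(-151 + 0) = 88*(-151) = -13288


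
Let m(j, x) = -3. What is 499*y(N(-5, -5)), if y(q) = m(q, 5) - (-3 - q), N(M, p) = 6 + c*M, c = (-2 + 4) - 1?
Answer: 499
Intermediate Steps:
c = 1 (c = 2 - 1 = 1)
N(M, p) = 6 + M (N(M, p) = 6 + 1*M = 6 + M)
y(q) = q (y(q) = -3 - (-3 - q) = -3 + (3 + q) = q)
499*y(N(-5, -5)) = 499*(6 - 5) = 499*1 = 499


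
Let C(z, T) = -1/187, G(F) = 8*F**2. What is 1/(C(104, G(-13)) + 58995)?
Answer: 187/11032064 ≈ 1.6951e-5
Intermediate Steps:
C(z, T) = -1/187 (C(z, T) = -1*1/187 = -1/187)
1/(C(104, G(-13)) + 58995) = 1/(-1/187 + 58995) = 1/(11032064/187) = 187/11032064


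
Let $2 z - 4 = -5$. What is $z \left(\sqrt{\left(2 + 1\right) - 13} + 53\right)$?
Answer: $- \frac{53}{2} - \frac{i \sqrt{10}}{2} \approx -26.5 - 1.5811 i$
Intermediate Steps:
$z = - \frac{1}{2}$ ($z = 2 + \frac{1}{2} \left(-5\right) = 2 - \frac{5}{2} = - \frac{1}{2} \approx -0.5$)
$z \left(\sqrt{\left(2 + 1\right) - 13} + 53\right) = - \frac{\sqrt{\left(2 + 1\right) - 13} + 53}{2} = - \frac{\sqrt{3 - 13} + 53}{2} = - \frac{\sqrt{-10} + 53}{2} = - \frac{i \sqrt{10} + 53}{2} = - \frac{53 + i \sqrt{10}}{2} = - \frac{53}{2} - \frac{i \sqrt{10}}{2}$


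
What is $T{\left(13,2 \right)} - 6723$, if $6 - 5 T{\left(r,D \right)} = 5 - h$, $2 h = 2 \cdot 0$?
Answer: $- \frac{33614}{5} \approx -6722.8$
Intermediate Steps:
$h = 0$ ($h = \frac{2 \cdot 0}{2} = \frac{1}{2} \cdot 0 = 0$)
$T{\left(r,D \right)} = \frac{1}{5}$ ($T{\left(r,D \right)} = \frac{6}{5} - \frac{5 - 0}{5} = \frac{6}{5} - \frac{5 + 0}{5} = \frac{6}{5} - 1 = \frac{1}{5}$)
$T{\left(13,2 \right)} - 6723 = \frac{1}{5} - 6723 = - \frac{33614}{5}$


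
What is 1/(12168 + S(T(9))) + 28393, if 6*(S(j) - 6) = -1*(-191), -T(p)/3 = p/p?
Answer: 2079361361/73235 ≈ 28393.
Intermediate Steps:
T(p) = -3 (T(p) = -3*p/p = -3*1 = -3)
S(j) = 227/6 (S(j) = 6 + (-1*(-191))/6 = 6 + (1/6)*191 = 6 + 191/6 = 227/6)
1/(12168 + S(T(9))) + 28393 = 1/(12168 + 227/6) + 28393 = 1/(73235/6) + 28393 = 6/73235 + 28393 = 2079361361/73235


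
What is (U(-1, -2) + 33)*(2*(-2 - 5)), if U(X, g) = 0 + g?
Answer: -434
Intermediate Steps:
U(X, g) = g
(U(-1, -2) + 33)*(2*(-2 - 5)) = (-2 + 33)*(2*(-2 - 5)) = 31*(2*(-7)) = 31*(-14) = -434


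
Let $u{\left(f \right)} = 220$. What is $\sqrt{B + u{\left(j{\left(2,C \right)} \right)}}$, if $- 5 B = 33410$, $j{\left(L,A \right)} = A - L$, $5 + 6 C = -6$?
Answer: $3 i \sqrt{718} \approx 80.387 i$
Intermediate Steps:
$C = - \frac{11}{6}$ ($C = - \frac{5}{6} + \frac{1}{6} \left(-6\right) = - \frac{5}{6} - 1 = - \frac{11}{6} \approx -1.8333$)
$B = -6682$ ($B = \left(- \frac{1}{5}\right) 33410 = -6682$)
$\sqrt{B + u{\left(j{\left(2,C \right)} \right)}} = \sqrt{-6682 + 220} = \sqrt{-6462} = 3 i \sqrt{718}$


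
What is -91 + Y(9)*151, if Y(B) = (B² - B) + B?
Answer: 12140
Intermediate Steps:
Y(B) = B²
-91 + Y(9)*151 = -91 + 9²*151 = -91 + 81*151 = -91 + 12231 = 12140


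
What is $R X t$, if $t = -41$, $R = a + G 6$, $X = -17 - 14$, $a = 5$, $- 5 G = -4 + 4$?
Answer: $6355$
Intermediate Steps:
$G = 0$ ($G = - \frac{-4 + 4}{5} = \left(- \frac{1}{5}\right) 0 = 0$)
$X = -31$ ($X = -17 - 14 = -31$)
$R = 5$ ($R = 5 + 0 \cdot 6 = 5 + 0 = 5$)
$R X t = 5 \left(-31\right) \left(-41\right) = \left(-155\right) \left(-41\right) = 6355$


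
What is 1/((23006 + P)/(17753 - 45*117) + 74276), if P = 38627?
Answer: 12488/927620321 ≈ 1.3462e-5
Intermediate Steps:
1/((23006 + P)/(17753 - 45*117) + 74276) = 1/((23006 + 38627)/(17753 - 45*117) + 74276) = 1/(61633/(17753 - 5265) + 74276) = 1/(61633/12488 + 74276) = 1/(927620321/12488) = 12488/927620321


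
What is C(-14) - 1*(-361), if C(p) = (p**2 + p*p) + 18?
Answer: 771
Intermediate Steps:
C(p) = 18 + 2*p**2 (C(p) = (p**2 + p**2) + 18 = 2*p**2 + 18 = 18 + 2*p**2)
C(-14) - 1*(-361) = (18 + 2*(-14)**2) - 1*(-361) = (18 + 2*196) + 361 = (18 + 392) + 361 = 410 + 361 = 771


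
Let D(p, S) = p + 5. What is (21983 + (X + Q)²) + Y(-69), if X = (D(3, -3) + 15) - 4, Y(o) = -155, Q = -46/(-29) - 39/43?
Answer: 34544948052/1555009 ≈ 22215.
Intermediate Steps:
Q = 847/1247 (Q = -46*(-1/29) - 39*1/43 = 46/29 - 39/43 = 847/1247 ≈ 0.67923)
D(p, S) = 5 + p
X = 19 (X = ((5 + 3) + 15) - 4 = (8 + 15) - 4 = 23 - 4 = 19)
(21983 + (X + Q)²) + Y(-69) = (21983 + (19 + 847/1247)²) - 155 = (21983 + (24540/1247)²) - 155 = (21983 + 602211600/1555009) - 155 = 34785974447/1555009 - 155 = 34544948052/1555009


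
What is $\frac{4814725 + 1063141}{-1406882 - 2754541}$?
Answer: $- \frac{5877866}{4161423} \approx -1.4125$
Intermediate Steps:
$\frac{4814725 + 1063141}{-1406882 - 2754541} = \frac{5877866}{-4161423} = 5877866 \left(- \frac{1}{4161423}\right) = - \frac{5877866}{4161423}$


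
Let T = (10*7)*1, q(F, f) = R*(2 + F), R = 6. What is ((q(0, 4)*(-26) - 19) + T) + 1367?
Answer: 1106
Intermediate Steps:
q(F, f) = 12 + 6*F (q(F, f) = 6*(2 + F) = 12 + 6*F)
T = 70 (T = 70*1 = 70)
((q(0, 4)*(-26) - 19) + T) + 1367 = (((12 + 6*0)*(-26) - 19) + 70) + 1367 = (((12 + 0)*(-26) - 19) + 70) + 1367 = ((12*(-26) - 19) + 70) + 1367 = ((-312 - 19) + 70) + 1367 = (-331 + 70) + 1367 = -261 + 1367 = 1106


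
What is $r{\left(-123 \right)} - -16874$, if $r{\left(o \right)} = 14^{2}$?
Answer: $17070$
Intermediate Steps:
$r{\left(o \right)} = 196$
$r{\left(-123 \right)} - -16874 = 196 - -16874 = 196 + 16874 = 17070$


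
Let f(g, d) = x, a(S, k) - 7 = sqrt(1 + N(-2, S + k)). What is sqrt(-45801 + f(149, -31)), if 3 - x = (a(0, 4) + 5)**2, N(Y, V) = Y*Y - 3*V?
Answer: sqrt(-45935 - 24*I*sqrt(7)) ≈ 0.148 - 214.32*I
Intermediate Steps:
N(Y, V) = Y**2 - 3*V
a(S, k) = 7 + sqrt(5 - 3*S - 3*k) (a(S, k) = 7 + sqrt(1 + ((-2)**2 - 3*(S + k))) = 7 + sqrt(1 + (4 + (-3*S - 3*k))) = 7 + sqrt(1 + (4 - 3*S - 3*k)) = 7 + sqrt(5 - 3*S - 3*k))
x = 3 - (12 + I*sqrt(7))**2 (x = 3 - ((7 + sqrt(5 - 3*0 - 3*4)) + 5)**2 = 3 - ((7 + sqrt(5 + 0 - 12)) + 5)**2 = 3 - ((7 + sqrt(-7)) + 5)**2 = 3 - ((7 + I*sqrt(7)) + 5)**2 = 3 - (12 + I*sqrt(7))**2 ≈ -134.0 - 63.498*I)
f(g, d) = 3 - (12 + I*sqrt(7))**2
sqrt(-45801 + f(149, -31)) = sqrt(-45801 + (3 - (12 + I*sqrt(7))**2)) = sqrt(-45798 - (12 + I*sqrt(7))**2)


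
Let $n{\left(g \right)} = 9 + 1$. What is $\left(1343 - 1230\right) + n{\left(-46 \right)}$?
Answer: $123$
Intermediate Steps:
$n{\left(g \right)} = 10$
$\left(1343 - 1230\right) + n{\left(-46 \right)} = \left(1343 - 1230\right) + 10 = 113 + 10 = 123$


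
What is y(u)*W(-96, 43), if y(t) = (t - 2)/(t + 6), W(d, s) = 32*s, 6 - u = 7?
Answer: -4128/5 ≈ -825.60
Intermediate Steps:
u = -1 (u = 6 - 1*7 = 6 - 7 = -1)
y(t) = (-2 + t)/(6 + t)
y(u)*W(-96, 43) = ((-2 - 1)/(6 - 1))*(32*43) = (-3/5)*1376 = ((⅕)*(-3))*1376 = -⅗*1376 = -4128/5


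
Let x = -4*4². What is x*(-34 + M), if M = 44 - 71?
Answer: 3904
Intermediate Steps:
M = -27
x = -64 (x = -4*16 = -64)
x*(-34 + M) = -64*(-34 - 27) = -64*(-61) = 3904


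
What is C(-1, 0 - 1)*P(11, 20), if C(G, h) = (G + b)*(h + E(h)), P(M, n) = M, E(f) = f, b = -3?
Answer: 88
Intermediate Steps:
C(G, h) = 2*h*(-3 + G) (C(G, h) = (G - 3)*(h + h) = (-3 + G)*(2*h) = 2*h*(-3 + G))
C(-1, 0 - 1)*P(11, 20) = (2*(0 - 1)*(-3 - 1))*11 = (2*(-1)*(-4))*11 = 8*11 = 88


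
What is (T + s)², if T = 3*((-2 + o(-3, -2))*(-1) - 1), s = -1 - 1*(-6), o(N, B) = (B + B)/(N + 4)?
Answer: 400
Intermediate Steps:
o(N, B) = 2*B/(4 + N) (o(N, B) = (2*B)/(4 + N) = 2*B/(4 + N))
s = 5 (s = -1 + 6 = 5)
T = 15 (T = 3*((-2 + 2*(-2)/(4 - 3))*(-1) - 1) = 3*((-2 + 2*(-2)/1)*(-1) - 1) = 3*((-2 + 2*(-2)*1)*(-1) - 1) = 3*((-2 - 4)*(-1) - 1) = 3*(-6*(-1) - 1) = 3*(6 - 1) = 3*5 = 15)
(T + s)² = (15 + 5)² = 20² = 400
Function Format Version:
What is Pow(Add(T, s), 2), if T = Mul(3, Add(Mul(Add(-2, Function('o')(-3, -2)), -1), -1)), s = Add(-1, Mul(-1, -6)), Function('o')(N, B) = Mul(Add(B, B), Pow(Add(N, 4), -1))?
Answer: 400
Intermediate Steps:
Function('o')(N, B) = Mul(2, B, Pow(Add(4, N), -1)) (Function('o')(N, B) = Mul(Mul(2, B), Pow(Add(4, N), -1)) = Mul(2, B, Pow(Add(4, N), -1)))
s = 5 (s = Add(-1, 6) = 5)
T = 15 (T = Mul(3, Add(Mul(Add(-2, Mul(2, -2, Pow(Add(4, -3), -1))), -1), -1)) = Mul(3, Add(Mul(Add(-2, Mul(2, -2, Pow(1, -1))), -1), -1)) = Mul(3, Add(Mul(Add(-2, Mul(2, -2, 1)), -1), -1)) = Mul(3, Add(Mul(Add(-2, -4), -1), -1)) = Mul(3, Add(Mul(-6, -1), -1)) = Mul(3, Add(6, -1)) = Mul(3, 5) = 15)
Pow(Add(T, s), 2) = Pow(Add(15, 5), 2) = Pow(20, 2) = 400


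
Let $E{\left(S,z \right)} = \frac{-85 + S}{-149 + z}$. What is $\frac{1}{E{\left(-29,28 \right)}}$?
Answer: $\frac{121}{114} \approx 1.0614$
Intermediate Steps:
$E{\left(S,z \right)} = \frac{-85 + S}{-149 + z}$
$\frac{1}{E{\left(-29,28 \right)}} = \frac{1}{\frac{1}{-149 + 28} \left(-85 - 29\right)} = \frac{1}{\frac{1}{-121} \left(-114\right)} = \frac{1}{\left(- \frac{1}{121}\right) \left(-114\right)} = \frac{1}{\frac{114}{121}} = \frac{121}{114}$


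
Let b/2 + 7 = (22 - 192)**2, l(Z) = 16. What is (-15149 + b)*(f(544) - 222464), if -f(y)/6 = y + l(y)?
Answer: -9628457888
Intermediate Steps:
b = 57786 (b = -14 + 2*(22 - 192)**2 = -14 + 2*(-170)**2 = -14 + 2*28900 = -14 + 57800 = 57786)
f(y) = -96 - 6*y (f(y) = -6*(y + 16) = -6*(16 + y) = -96 - 6*y)
(-15149 + b)*(f(544) - 222464) = (-15149 + 57786)*((-96 - 6*544) - 222464) = 42637*((-96 - 3264) - 222464) = 42637*(-3360 - 222464) = 42637*(-225824) = -9628457888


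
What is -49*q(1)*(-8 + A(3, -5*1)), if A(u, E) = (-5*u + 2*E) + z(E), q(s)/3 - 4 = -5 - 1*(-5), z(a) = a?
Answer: 22344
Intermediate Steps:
q(s) = 12 (q(s) = 12 + 3*(-5 - 1*(-5)) = 12 + 3*(-5 + 5) = 12 + 3*0 = 12 + 0 = 12)
A(u, E) = -5*u + 3*E (A(u, E) = (-5*u + 2*E) + E = -5*u + 3*E)
-49*q(1)*(-8 + A(3, -5*1)) = -588*(-8 + (-5*3 + 3*(-5*1))) = -588*(-8 + (-15 + 3*(-5))) = -588*(-8 + (-15 - 15)) = -588*(-8 - 30) = -588*(-38) = -49*(-456) = 22344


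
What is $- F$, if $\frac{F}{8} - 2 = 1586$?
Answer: $-12704$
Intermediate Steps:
$F = 12704$ ($F = 16 + 8 \cdot 1586 = 16 + 12688 = 12704$)
$- F = \left(-1\right) 12704 = -12704$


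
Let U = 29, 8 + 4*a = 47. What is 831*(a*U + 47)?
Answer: 1096089/4 ≈ 2.7402e+5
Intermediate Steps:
a = 39/4 (a = -2 + (¼)*47 = -2 + 47/4 = 39/4 ≈ 9.7500)
831*(a*U + 47) = 831*((39/4)*29 + 47) = 831*(1131/4 + 47) = 831*(1319/4) = 1096089/4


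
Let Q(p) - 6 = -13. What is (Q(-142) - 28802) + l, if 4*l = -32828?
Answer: -37016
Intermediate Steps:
l = -8207 (l = (1/4)*(-32828) = -8207)
Q(p) = -7 (Q(p) = 6 - 13 = -7)
(Q(-142) - 28802) + l = (-7 - 28802) - 8207 = -28809 - 8207 = -37016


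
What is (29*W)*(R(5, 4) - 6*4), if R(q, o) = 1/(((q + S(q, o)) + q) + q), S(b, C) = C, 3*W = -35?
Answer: 461825/57 ≈ 8102.2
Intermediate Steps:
W = -35/3 (W = (1/3)*(-35) = -35/3 ≈ -11.667)
R(q, o) = 1/(o + 3*q) (R(q, o) = 1/(((q + o) + q) + q) = 1/(((o + q) + q) + q) = 1/((o + 2*q) + q) = 1/(o + 3*q))
(29*W)*(R(5, 4) - 6*4) = (29*(-35/3))*(1/(4 + 3*5) - 6*4) = -1015*(1/(4 + 15) - 1*24)/3 = -1015*(1/19 - 24)/3 = -1015/3*(-455/19) = 461825/57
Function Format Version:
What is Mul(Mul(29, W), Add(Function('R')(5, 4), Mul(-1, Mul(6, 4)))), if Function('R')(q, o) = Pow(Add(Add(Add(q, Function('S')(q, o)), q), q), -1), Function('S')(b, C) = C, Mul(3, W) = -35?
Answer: Rational(461825, 57) ≈ 8102.2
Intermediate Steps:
W = Rational(-35, 3) (W = Mul(Rational(1, 3), -35) = Rational(-35, 3) ≈ -11.667)
Function('R')(q, o) = Pow(Add(o, Mul(3, q)), -1) (Function('R')(q, o) = Pow(Add(Add(Add(q, o), q), q), -1) = Pow(Add(Add(Add(o, q), q), q), -1) = Pow(Add(Add(o, Mul(2, q)), q), -1) = Pow(Add(o, Mul(3, q)), -1))
Mul(Mul(29, W), Add(Function('R')(5, 4), Mul(-1, Mul(6, 4)))) = Mul(Mul(29, Rational(-35, 3)), Add(Pow(Add(4, Mul(3, 5)), -1), Mul(-1, Mul(6, 4)))) = Mul(Rational(-1015, 3), Add(Pow(Add(4, 15), -1), Mul(-1, 24))) = Mul(Rational(-1015, 3), Add(Pow(19, -1), -24)) = Mul(Rational(-1015, 3), Add(Rational(1, 19), -24)) = Mul(Rational(-1015, 3), Rational(-455, 19)) = Rational(461825, 57)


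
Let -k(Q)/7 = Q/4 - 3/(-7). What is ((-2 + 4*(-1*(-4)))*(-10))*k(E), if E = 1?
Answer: 665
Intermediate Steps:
k(Q) = -3 - 7*Q/4 (k(Q) = -7*(Q/4 - 3/(-7)) = -7*(Q*(1/4) - 3*(-1/7)) = -7*(Q/4 + 3/7) = -7*(3/7 + Q/4) = -3 - 7*Q/4)
((-2 + 4*(-1*(-4)))*(-10))*k(E) = ((-2 + 4*(-1*(-4)))*(-10))*(-3 - 7/4*1) = ((-2 + 4*4)*(-10))*(-3 - 7/4) = ((-2 + 16)*(-10))*(-19/4) = (14*(-10))*(-19/4) = -140*(-19/4) = 665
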